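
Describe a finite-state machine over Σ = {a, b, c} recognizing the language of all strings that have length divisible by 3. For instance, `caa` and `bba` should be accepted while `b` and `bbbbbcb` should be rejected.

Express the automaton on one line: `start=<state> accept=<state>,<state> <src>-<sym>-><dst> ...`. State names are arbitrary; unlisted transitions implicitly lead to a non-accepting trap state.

start=q0 accept=q0 q0-a->q1 q0-b->q1 q0-c->q1 q1-a->q2 q1-b->q2 q1-c->q2 q2-a->q0 q2-b->q0 q2-c->q0

Only the length mod 3 matters, so use a 3-cycle: from any state, every input symbol moves to the next state, wrapping q2 back to q0. Mark q0 accepting.
3 states suffice.
        a   b   c  
>* q0   q1  q1  q1 
   q1   q2  q2  q2 
   q2   q0  q0  q0 
(> = start, * = accepting)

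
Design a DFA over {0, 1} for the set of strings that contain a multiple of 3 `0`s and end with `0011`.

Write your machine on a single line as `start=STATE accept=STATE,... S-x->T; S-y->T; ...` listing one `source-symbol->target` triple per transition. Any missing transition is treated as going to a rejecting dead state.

start=s0; accept=s13; s0-0->s1; s0-1->s0; s1-0->s2; s1-1->s3; s2-0->s4; s2-1->s5; s3-0->s6; s3-1->s3; s4-0->s7; s4-1->s8; s5-0->s9; s5-1->s10; s6-0->s4; s6-1->s11; s7-0->s2; s7-1->s12; s8-0->s1; s8-1->s13; s9-0->s7; s9-1->s0; s10-0->s9; s10-1->s11; s11-0->s9; s11-1->s11; s12-0->s6; s12-1->s14; s13-0->s1; s13-1->s0; s14-0->s6; s14-1->s3

Build one automaton per condition and run them in lockstep. One (3 states) tracks the count of `0`s modulo 3; the other (5 states) tracks how much of the suffix `0011` has currently been matched. Each combined state is a pair, one component from each; accept when both components accept.
With 15 states:
          0    1  
>  s0     s1   s0 
   s1     s2   s3 
   s2     s4   s5 
   s3     s6   s3 
   s4     s7   s8 
   s5     s9  s10 
   s6     s4  s11 
   s7     s2  s12 
   s8     s1  s13 
   s9     s7   s0 
   s10    s9  s11 
   s11    s9  s11 
   s12    s6  s14 
 * s13    s1   s0 
   s14    s6   s3 
(> = start, * = accepting)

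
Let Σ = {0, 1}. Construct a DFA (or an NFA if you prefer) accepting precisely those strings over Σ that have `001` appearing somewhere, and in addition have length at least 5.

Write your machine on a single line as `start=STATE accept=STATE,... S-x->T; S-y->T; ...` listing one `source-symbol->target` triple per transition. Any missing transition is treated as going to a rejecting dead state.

Run two small machines in parallel and take their product. One (4 states) tracks whether and how much of `001` has been seen; the other (7 states) tracks the input length, saturating at 6. Each combined state is a pair, one component from each; accept when both components accept.
22 states suffice.
          0    1  
>  S0     S1   S2 
   S1     S3   S4 
   S2     S5   S4 
   S3     S6   S7 
   S4     S8   S9 
   S5     S6   S9 
   S6    S10  S11 
   S7    S11  S11 
   S8    S10  S12 
   S9    S13  S12 
   S10   S14  S15 
   S11   S15  S15 
   S12   S16  S17 
   S13   S14  S17 
   S14   S18  S19 
 * S15   S19  S19 
   S16   S18  S20 
   S17   S21  S20 
   S18   S18  S19 
 * S19   S19  S19 
   S20   S21  S20 
   S21   S18  S20 
(> = start, * = accepting)

start=S0; accept=S15,S19; S0-0->S1; S0-1->S2; S1-0->S3; S1-1->S4; S2-0->S5; S2-1->S4; S3-0->S6; S3-1->S7; S4-0->S8; S4-1->S9; S5-0->S6; S5-1->S9; S6-0->S10; S6-1->S11; S7-0->S11; S7-1->S11; S8-0->S10; S8-1->S12; S9-0->S13; S9-1->S12; S10-0->S14; S10-1->S15; S11-0->S15; S11-1->S15; S12-0->S16; S12-1->S17; S13-0->S14; S13-1->S17; S14-0->S18; S14-1->S19; S15-0->S19; S15-1->S19; S16-0->S18; S16-1->S20; S17-0->S21; S17-1->S20; S18-0->S18; S18-1->S19; S19-0->S19; S19-1->S19; S20-0->S21; S20-1->S20; S21-0->S18; S21-1->S20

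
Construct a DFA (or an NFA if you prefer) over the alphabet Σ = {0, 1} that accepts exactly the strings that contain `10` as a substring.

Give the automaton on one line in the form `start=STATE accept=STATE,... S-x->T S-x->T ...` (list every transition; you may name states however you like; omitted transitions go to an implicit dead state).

Track how much of `10` has been matched so far: state A is no progress, C is the absorbing accept state reached once `10` has occurred. Intermediate states record partial matches; on a mismatch, fall back to the longest reusable overlap.
3 states suffice.
       0  1 
>  A   A  B 
   B   C  B 
 * C   C  C 
(> = start, * = accepting)

start=A accept=C A-0->A A-1->B B-0->C B-1->B C-0->C C-1->C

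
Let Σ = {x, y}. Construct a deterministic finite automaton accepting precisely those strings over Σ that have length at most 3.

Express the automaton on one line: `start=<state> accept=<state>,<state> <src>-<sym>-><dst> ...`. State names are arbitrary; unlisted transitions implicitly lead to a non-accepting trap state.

start=q0 accept=q0,q1,q2,q3 q0-x->q1 q0-y->q1 q1-x->q2 q1-y->q2 q2-x->q3 q2-y->q3 q3-x->q4 q3-y->q4 q4-x->q4 q4-y->q4

We only need to distinguish lengths 0, 1, …, 3, and '>3'. Chain q0 → q1 → q2 → q3 → q4 on every symbol, with q4 looping. Accepting states: {q0, q1, q2, q3}.
With 5 states:
        x   y  
>* q0   q1  q1 
 * q1   q2  q2 
 * q2   q3  q3 
 * q3   q4  q4 
   q4   q4  q4 
(> = start, * = accepting)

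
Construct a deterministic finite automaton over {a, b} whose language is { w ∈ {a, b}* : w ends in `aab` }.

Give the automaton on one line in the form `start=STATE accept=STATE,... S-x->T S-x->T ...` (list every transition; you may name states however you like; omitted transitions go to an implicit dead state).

start=q0 accept=q3 q0-a->q1 q0-b->q0 q1-a->q2 q1-b->q0 q2-a->q2 q2-b->q3 q3-a->q1 q3-b->q0

Let each state record the length of the longest suffix of the input read so far that is also a prefix of `aab`. q1 means the last symbol is `a`; q2 means the last 2 symbols are `aa`; q3 means the last 3 symbols are `aab`. Accept only at q3, where the string currently ends in `aab`.
With 4 states:
        a   b  
>  q0   q1  q0 
   q1   q2  q0 
   q2   q2  q3 
 * q3   q1  q0 
(> = start, * = accepting)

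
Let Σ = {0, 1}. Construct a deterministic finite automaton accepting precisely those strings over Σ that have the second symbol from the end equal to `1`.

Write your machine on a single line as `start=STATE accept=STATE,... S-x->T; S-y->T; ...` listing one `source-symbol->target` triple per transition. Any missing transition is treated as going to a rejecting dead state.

A DFA must remember the last 2 symbols (since which symbol is second-to-last isn't known until the input ends). Use one state per possible window of the last ≤2 symbols; accept from those whose window starts with `1`.
With 7 states:
        0   1  
>  S0   S1  S2 
   S1   S3  S4 
   S2   S5  S6 
   S3   S3  S4 
   S4   S5  S6 
 * S5   S3  S4 
 * S6   S5  S6 
(> = start, * = accepting)

start=S0; accept=S5,S6; S0-0->S1; S0-1->S2; S1-0->S3; S1-1->S4; S2-0->S5; S2-1->S6; S3-0->S3; S3-1->S4; S4-0->S5; S4-1->S6; S5-0->S3; S5-1->S4; S6-0->S5; S6-1->S6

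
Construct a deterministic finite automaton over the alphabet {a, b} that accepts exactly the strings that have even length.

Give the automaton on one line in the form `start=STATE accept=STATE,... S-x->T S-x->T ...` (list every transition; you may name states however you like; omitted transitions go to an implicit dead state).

Only the length mod 2 matters, so use a 2-cycle: from any state, every input symbol moves to the next state, wrapping s1 back to s0. Mark s0 accepting.
With 2 states:
        a   b  
>* s0   s1  s1 
   s1   s0  s0 
(> = start, * = accepting)

start=s0 accept=s0 s0-a->s1 s0-b->s1 s1-a->s0 s1-b->s0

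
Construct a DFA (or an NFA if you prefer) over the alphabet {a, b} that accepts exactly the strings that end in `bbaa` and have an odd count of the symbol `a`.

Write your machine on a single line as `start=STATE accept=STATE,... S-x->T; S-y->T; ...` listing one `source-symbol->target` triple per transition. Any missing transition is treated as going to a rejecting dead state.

start=q0; accept=q5; q0-a->q1; q0-b->q0; q1-a->q0; q1-b->q2; q2-a->q0; q2-b->q3; q3-a->q4; q3-b->q3; q4-a->q5; q4-b->q0; q5-a->q0; q5-b->q2

Build one automaton per condition and run them in lockstep. One (5 states) tracks how much of the suffix `bbaa` has currently been matched; the other (2 states) tracks the count of `a`s modulo 2. Each combined state is a pair, one component from each; accept when both components accept. Equivalent product states are then merged.
        a   b  
>  q0   q1  q0 
   q1   q0  q2 
   q2   q0  q3 
   q3   q4  q3 
   q4   q5  q0 
 * q5   q0  q2 
(> = start, * = accepting)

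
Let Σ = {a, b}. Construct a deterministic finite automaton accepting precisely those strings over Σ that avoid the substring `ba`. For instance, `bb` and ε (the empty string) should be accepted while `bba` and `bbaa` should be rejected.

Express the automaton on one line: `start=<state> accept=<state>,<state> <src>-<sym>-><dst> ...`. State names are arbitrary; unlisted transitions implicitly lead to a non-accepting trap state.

start=S0 accept=S0,S1 S0-a->S0 S0-b->S1 S1-a->S2 S1-b->S1 S2-a->S2 S2-b->S2

Track partial matches of the forbidden pattern `ba`. State S2 is a dead state reached once `ba` has occurred; every other state accepts. S0 means no part of `ba` is currently matched.
        a   b  
>* S0   S0  S1 
 * S1   S2  S1 
   S2   S2  S2 
(> = start, * = accepting)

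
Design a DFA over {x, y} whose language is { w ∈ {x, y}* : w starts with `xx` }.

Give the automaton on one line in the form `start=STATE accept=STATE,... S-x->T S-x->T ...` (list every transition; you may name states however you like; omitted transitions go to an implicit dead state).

start=s0 accept=s2 s0-x->s1 s0-y->s3 s1-x->s2 s1-y->s3 s2-x->s2 s2-y->s2 s3-x->s3 s3-y->s3

Check the first 2 symbols one by one: s0 through s1 record how many have matched `xx` so far; any wrong symbol goes to the dead state s3. After all 2 match we enter the accepting sink s2.
With 4 states:
        x   y  
>  s0   s1  s3 
   s1   s2  s3 
 * s2   s2  s2 
   s3   s3  s3 
(> = start, * = accepting)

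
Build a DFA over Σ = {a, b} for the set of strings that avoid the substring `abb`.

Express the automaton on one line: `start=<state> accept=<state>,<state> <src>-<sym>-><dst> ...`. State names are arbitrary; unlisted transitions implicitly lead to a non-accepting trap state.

Track partial matches of the forbidden pattern `abb`. State q3 is a dead state reached once `abb` has occurred; every other state accepts. q0 means no part of `abb` is currently matched.
A 4-state machine:
        a   b  
>* q0   q1  q0 
 * q1   q1  q2 
 * q2   q1  q3 
   q3   q3  q3 
(> = start, * = accepting)

start=q0 accept=q0,q1,q2 q0-a->q1 q0-b->q0 q1-a->q1 q1-b->q2 q2-a->q1 q2-b->q3 q3-a->q3 q3-b->q3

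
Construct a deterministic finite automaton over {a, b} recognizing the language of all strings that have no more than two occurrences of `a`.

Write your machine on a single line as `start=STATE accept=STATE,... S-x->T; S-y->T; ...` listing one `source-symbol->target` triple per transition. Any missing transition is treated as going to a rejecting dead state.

start=q0; accept=q0,q1,q2; q0-a->q1; q0-b->q0; q1-a->q2; q1-b->q1; q2-a->q3; q2-b->q2; q3-a->q3; q3-b->q3

Only the number of `a`s matters, and only up to 3. Make a chain q0 → q1 → q2 → q3 advanced by each `a` (with q3 absorbing); every other symbol self-loops. The accepting set is {q0, q1, q2}.
4 states suffice.
        a   b  
>* q0   q1  q0 
 * q1   q2  q1 
 * q2   q3  q2 
   q3   q3  q3 
(> = start, * = accepting)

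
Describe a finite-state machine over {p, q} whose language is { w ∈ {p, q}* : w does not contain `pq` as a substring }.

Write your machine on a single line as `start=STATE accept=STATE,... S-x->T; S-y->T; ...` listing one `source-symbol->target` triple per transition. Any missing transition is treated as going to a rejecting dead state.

start=S0; accept=S0,S1; S0-p->S1; S0-q->S0; S1-p->S1; S1-q->S2; S2-p->S2; S2-q->S2

This is the complement of 'contains `pq`'. Use the same substring-matching states — S0 through S2 holding how much of `pq` has just been matched — but flip the accepting set: everything except the trap S2 accepts.
With 3 states:
        p   q  
>* S0   S1  S0 
 * S1   S1  S2 
   S2   S2  S2 
(> = start, * = accepting)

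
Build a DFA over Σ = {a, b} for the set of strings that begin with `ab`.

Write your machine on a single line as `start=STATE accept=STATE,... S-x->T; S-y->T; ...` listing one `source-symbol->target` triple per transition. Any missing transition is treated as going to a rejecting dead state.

Check the first 2 symbols one by one: S0 through S1 record how many have matched `ab` so far; any wrong symbol goes to the dead state S3. After all 2 match we enter the accepting sink S2.
4 states suffice.
        a   b  
>  S0   S1  S3 
   S1   S3  S2 
 * S2   S2  S2 
   S3   S3  S3 
(> = start, * = accepting)

start=S0; accept=S2; S0-a->S1; S0-b->S3; S1-a->S3; S1-b->S2; S2-a->S2; S2-b->S2; S3-a->S3; S3-b->S3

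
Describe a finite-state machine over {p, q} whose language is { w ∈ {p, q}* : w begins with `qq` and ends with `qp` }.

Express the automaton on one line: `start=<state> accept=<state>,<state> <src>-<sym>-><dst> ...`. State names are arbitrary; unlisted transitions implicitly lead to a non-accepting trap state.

start=s0 accept=s6 s0-p->s1 s0-q->s2 s1-p->s1 s1-q->s3 s2-p->s4 s2-q->s5 s3-p->s4 s3-q->s3 s4-p->s1 s4-q->s3 s5-p->s6 s5-q->s5 s6-p->s7 s6-q->s5 s7-p->s7 s7-q->s5

Build one automaton per condition and run them in lockstep. The first has 4 states tracking whether the input so far still matches the prefix `qq`; the second has 3 states tracking how much of the suffix `qp` has currently been matched. A product state is a pair (one from each), accepting exactly when both do.
        p   q  
>  s0   s1  s2 
   s1   s1  s3 
   s2   s4  s5 
   s3   s4  s3 
   s4   s1  s3 
   s5   s6  s5 
 * s6   s7  s5 
   s7   s7  s5 
(> = start, * = accepting)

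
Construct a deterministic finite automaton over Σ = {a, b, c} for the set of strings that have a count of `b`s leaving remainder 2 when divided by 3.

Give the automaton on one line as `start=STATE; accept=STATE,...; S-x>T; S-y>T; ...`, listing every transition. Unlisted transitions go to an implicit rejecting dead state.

start=S0; accept=S2; S0-a>S0; S0-b>S1; S0-c>S0; S1-a>S1; S1-b>S2; S1-c>S1; S2-a>S2; S2-b>S0; S2-c>S2

Keep the running count of `b`s modulo 3: each `b` advances along the cycle S0 → S1 → S2 → S0 while other symbols loop. Accept at S2.
3 states suffice.
        a   b   c  
>  S0   S0  S1  S0 
   S1   S1  S2  S1 
 * S2   S2  S0  S2 
(> = start, * = accepting)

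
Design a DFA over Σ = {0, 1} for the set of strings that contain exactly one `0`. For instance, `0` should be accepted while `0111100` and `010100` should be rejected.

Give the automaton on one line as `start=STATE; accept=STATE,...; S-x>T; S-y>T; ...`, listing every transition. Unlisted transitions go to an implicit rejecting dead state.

start=q0; accept=q1; q0-0>q1; q0-1>q0; q1-0>q2; q1-1>q1; q2-0>q2; q2-1>q2

Count `0`s, saturating at 2: state q0 means no `0` yet, q1 means one `0` seen, q2 means more than one. Each `0` increments (capped at q2); other symbols loop. Accept from {q1}.
3 states suffice.
        0   1  
>  q0   q1  q0 
 * q1   q2  q1 
   q2   q2  q2 
(> = start, * = accepting)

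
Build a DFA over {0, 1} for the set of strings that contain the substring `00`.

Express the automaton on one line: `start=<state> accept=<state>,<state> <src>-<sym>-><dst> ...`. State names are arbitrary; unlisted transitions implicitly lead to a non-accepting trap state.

start=q0 accept=q2 q0-0->q1 q0-1->q0 q1-0->q2 q1-1->q0 q2-0->q2 q2-1->q2

States q0..q1 record the length of the longest prefix of `00` that matches the current input suffix. Reaching q2 means `00` has been seen, and we stay there forever. Accept from q2.
With 3 states:
        0   1  
>  q0   q1  q0 
   q1   q2  q0 
 * q2   q2  q2 
(> = start, * = accepting)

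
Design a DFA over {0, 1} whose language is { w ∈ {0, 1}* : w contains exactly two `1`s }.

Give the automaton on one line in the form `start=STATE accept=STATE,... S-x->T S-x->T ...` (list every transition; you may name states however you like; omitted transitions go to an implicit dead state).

start=S0 accept=S2 S0-0->S0 S0-1->S1 S1-0->S1 S1-1->S2 S2-0->S2 S2-1->S3 S3-0->S3 S3-1->S3

Count `1`s, saturating at 3: states S0 through S2 mean 0 through 2 `1`s seen; S3 means more than 2. Each `1` increments (capped at S3); other symbols loop. Accept from {S2}.
A 4-state machine:
        0   1  
>  S0   S0  S1 
   S1   S1  S2 
 * S2   S2  S3 
   S3   S3  S3 
(> = start, * = accepting)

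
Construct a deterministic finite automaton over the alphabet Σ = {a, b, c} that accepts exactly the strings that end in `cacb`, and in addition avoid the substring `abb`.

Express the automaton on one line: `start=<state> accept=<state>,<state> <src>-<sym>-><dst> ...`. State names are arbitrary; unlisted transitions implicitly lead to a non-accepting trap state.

start=q0 accept=q7 q0-a->q1 q0-b->q0 q0-c->q2 q1-a->q1 q1-b->q3 q1-c->q2 q2-a->q4 q2-b->q0 q2-c->q2 q3-a->q1 q3-b->q5 q3-c->q2 q4-a->q1 q4-b->q3 q4-c->q6 q5-a->q5 q5-b->q5 q5-c->q5 q6-a->q4 q6-b->q7 q6-c->q2 q7-a->q1 q7-b->q0 q7-c->q2

Run two small machines in parallel and take their product. One (5 states) tracks how much of the suffix `cacb` has currently been matched; the other (4 states) tracks partial matches of the forbidden pattern `abb`. Each combined state is a pair, one component from each; accept when both components accept. Minimizing collapses redundant product states.
An 8-state machine:
        a   b   c  
>  q0   q1  q0  q2 
   q1   q1  q3  q2 
   q2   q4  q0  q2 
   q3   q1  q5  q2 
   q4   q1  q3  q6 
   q5   q5  q5  q5 
   q6   q4  q7  q2 
 * q7   q1  q0  q2 
(> = start, * = accepting)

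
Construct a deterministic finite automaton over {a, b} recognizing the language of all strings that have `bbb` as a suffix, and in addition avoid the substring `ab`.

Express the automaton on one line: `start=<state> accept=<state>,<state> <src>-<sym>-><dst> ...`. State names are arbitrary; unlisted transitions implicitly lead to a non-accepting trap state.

start=q0 accept=q7 q0-a->q1 q0-b->q2 q1-a->q1 q1-b->q3 q2-a->q1 q2-b->q4 q3-a->q5 q3-b->q6 q4-a->q1 q4-b->q7 q5-a->q5 q5-b->q3 q6-a->q5 q6-b->q8 q7-a->q1 q7-b->q7 q8-a->q5 q8-b->q8

Handle the two conditions separately and then intersect. The first has 4 states tracking how much of the suffix `bbb` has currently been matched; the second has 3 states tracking partial matches of the forbidden pattern `ab`. A product state is a pair (one from each), accepting exactly when both do.
A 9-state machine:
        a   b  
>  q0   q1  q2 
   q1   q1  q3 
   q2   q1  q4 
   q3   q5  q6 
   q4   q1  q7 
   q5   q5  q3 
   q6   q5  q8 
 * q7   q1  q7 
   q8   q5  q8 
(> = start, * = accepting)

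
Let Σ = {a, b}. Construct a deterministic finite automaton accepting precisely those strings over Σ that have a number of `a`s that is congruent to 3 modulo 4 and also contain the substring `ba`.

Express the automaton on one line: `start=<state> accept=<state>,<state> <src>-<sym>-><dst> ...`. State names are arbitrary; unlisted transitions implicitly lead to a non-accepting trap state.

start=s0 accept=s8 s0-a->s1 s0-b->s2 s1-a->s3 s1-b->s4 s2-a->s4 s2-b->s2 s3-a->s5 s3-b->s6 s4-a->s6 s4-b->s4 s5-a->s0 s5-b->s7 s6-a->s8 s6-b->s6 s7-a->s2 s7-b->s7 s8-a->s2 s8-b->s8

Run two small machines in parallel and take their product. One (4 states) tracks the count of `a`s modulo 4; the other (3 states) tracks whether and how much of `ba` has been seen. Each combined state is a pair, one component from each; accept when both components accept. After merging equivalent states the machine shrinks.
9 states suffice.
        a   b  
>  s0   s1  s2 
   s1   s3  s4 
   s2   s4  s2 
   s3   s5  s6 
   s4   s6  s4 
   s5   s0  s7 
   s6   s8  s6 
   s7   s2  s7 
 * s8   s2  s8 
(> = start, * = accepting)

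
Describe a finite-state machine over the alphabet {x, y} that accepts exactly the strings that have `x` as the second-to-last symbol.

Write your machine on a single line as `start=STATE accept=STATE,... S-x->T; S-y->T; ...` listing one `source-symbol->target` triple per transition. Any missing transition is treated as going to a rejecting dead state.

start=q0; accept=q3,q4; q0-x->q1; q0-y->q2; q1-x->q3; q1-y->q4; q2-x->q5; q2-y->q6; q3-x->q3; q3-y->q4; q4-x->q5; q4-y->q6; q5-x->q3; q5-y->q4; q6-x->q5; q6-y->q6

A DFA must remember the last 2 symbols (since which symbol is second-to-last isn't known until the input ends). Use one state per possible window of the last ≤2 symbols; accept from those whose window starts with `x`.
With 7 states:
        x   y  
>  q0   q1  q2 
   q1   q3  q4 
   q2   q5  q6 
 * q3   q3  q4 
 * q4   q5  q6 
   q5   q3  q4 
   q6   q5  q6 
(> = start, * = accepting)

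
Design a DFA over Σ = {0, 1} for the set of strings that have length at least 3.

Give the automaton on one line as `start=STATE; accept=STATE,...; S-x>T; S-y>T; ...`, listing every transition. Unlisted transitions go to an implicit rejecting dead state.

start=q0; accept=q3,q4; q0-0>q1; q0-1>q1; q1-0>q2; q1-1>q2; q2-0>q3; q2-1>q3; q3-0>q4; q3-1>q4; q4-0>q4; q4-1>q4

We only need to distinguish lengths 0, 1, …, 3, and '>3'. Chain q0 → q1 → q2 → q3 → q4 on every symbol, with q4 looping. Accepting states: {q3, q4}.
        0   1  
>  q0   q1  q1 
   q1   q2  q2 
   q2   q3  q3 
 * q3   q4  q4 
 * q4   q4  q4 
(> = start, * = accepting)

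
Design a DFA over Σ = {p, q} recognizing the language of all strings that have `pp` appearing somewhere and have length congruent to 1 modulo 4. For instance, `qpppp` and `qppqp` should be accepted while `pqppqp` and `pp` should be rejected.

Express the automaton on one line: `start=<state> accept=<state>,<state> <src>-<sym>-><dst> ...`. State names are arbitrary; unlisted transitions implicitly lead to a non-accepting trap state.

Build one automaton per condition and run them in lockstep. The first has 3 states tracking whether and how much of `pp` has been seen; the second has 4 states tracking the input length modulo 4. A product state is a pair (one from each), accepting exactly when both do.
A 12-state machine:
          p    q  
>  S0     S1   S2 
   S1     S3   S4 
   S2     S5   S4 
   S3     S6   S6 
   S4     S7   S8 
   S5     S6   S8 
   S6     S9   S9 
   S7     S9   S0 
   S8    S10   S0 
   S9    S11  S11 
   S10   S11   S2 
 * S11    S3   S3 
(> = start, * = accepting)

start=S0 accept=S11 S0-p->S1 S0-q->S2 S1-p->S3 S1-q->S4 S2-p->S5 S2-q->S4 S3-p->S6 S3-q->S6 S4-p->S7 S4-q->S8 S5-p->S6 S5-q->S8 S6-p->S9 S6-q->S9 S7-p->S9 S7-q->S0 S8-p->S10 S8-q->S0 S9-p->S11 S9-q->S11 S10-p->S11 S10-q->S2 S11-p->S3 S11-q->S3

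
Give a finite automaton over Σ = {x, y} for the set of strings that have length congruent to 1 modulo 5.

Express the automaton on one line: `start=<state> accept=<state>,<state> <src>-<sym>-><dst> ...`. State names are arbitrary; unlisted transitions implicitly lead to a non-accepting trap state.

Only the length mod 5 matters, so use a 5-cycle: from any state, every input symbol moves to the next state, wrapping q4 back to q0. Mark q1 accepting.
With 5 states:
        x   y  
>  q0   q1  q1 
 * q1   q2  q2 
   q2   q3  q3 
   q3   q4  q4 
   q4   q0  q0 
(> = start, * = accepting)

start=q0 accept=q1 q0-x->q1 q0-y->q1 q1-x->q2 q1-y->q2 q2-x->q3 q2-y->q3 q3-x->q4 q3-y->q4 q4-x->q0 q4-y->q0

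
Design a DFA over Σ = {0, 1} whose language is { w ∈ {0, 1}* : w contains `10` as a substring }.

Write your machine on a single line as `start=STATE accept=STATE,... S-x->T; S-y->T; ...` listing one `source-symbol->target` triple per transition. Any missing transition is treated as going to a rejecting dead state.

start=S0; accept=S2; S0-0->S0; S0-1->S1; S1-0->S2; S1-1->S1; S2-0->S2; S2-1->S2

Track how much of `10` has been matched so far: state S0 is no progress, S2 is the absorbing accept state reached once `10` has occurred. Intermediate states record partial matches; on a mismatch, fall back to the longest reusable overlap.
With 3 states:
        0   1  
>  S0   S0  S1 
   S1   S2  S1 
 * S2   S2  S2 
(> = start, * = accepting)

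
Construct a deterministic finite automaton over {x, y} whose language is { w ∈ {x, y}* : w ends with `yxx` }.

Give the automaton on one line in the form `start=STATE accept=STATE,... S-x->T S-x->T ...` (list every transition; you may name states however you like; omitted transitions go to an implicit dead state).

Let each state record the length of the longest suffix of the input read so far that is also a prefix of `yxx`. S1 means the last symbol is `y`; S2 means the last 2 symbols are `yx`; S3 means the last 3 symbols are `yxx`. Accept only at S3, where the string currently ends in `yxx`.
        x   y  
>  S0   S0  S1 
   S1   S2  S1 
   S2   S3  S1 
 * S3   S0  S1 
(> = start, * = accepting)

start=S0 accept=S3 S0-x->S0 S0-y->S1 S1-x->S2 S1-y->S1 S2-x->S3 S2-y->S1 S3-x->S0 S3-y->S1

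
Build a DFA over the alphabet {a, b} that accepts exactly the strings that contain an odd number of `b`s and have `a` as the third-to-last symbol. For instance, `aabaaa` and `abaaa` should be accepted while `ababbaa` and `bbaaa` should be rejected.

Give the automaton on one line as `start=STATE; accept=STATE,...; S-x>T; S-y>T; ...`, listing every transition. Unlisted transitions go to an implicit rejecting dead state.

start=q0; accept=q6,q7,q10,q11; q0-a>q1; q0-b>q2; q1-a>q3; q1-b>q4; q2-a>q5; q2-b>q0; q3-a>q3; q3-b>q6; q4-a>q7; q4-b>q0; q5-a>q8; q5-b>q9; q6-a>q7; q6-b>q0; q7-a>q8; q7-b>q9; q8-a>q10; q8-b>q9; q9-a>q1; q9-b>q11; q10-a>q10; q10-b>q9; q11-a>q5; q11-b>q0

Handle the two conditions separately and then intersect. The first has 2 states tracking the count of `b`s modulo 2; the second has 15 states tracking the last 3 symbols read. A product state is a pair (one from each), accepting exactly when both do. Minimizing collapses redundant product states.
With 12 states:
          a    b  
>  q0     q1   q2 
   q1     q3   q4 
   q2     q5   q0 
   q3     q3   q6 
   q4     q7   q0 
   q5     q8   q9 
 * q6     q7   q0 
 * q7     q8   q9 
   q8    q10   q9 
   q9     q1  q11 
 * q10   q10   q9 
 * q11    q5   q0 
(> = start, * = accepting)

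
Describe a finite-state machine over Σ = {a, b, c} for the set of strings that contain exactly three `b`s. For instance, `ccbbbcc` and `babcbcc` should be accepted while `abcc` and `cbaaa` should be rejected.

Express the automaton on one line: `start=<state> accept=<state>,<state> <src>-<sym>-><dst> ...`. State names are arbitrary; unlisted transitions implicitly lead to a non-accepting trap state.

start=S0 accept=S3 S0-a->S0 S0-b->S1 S0-c->S0 S1-a->S1 S1-b->S2 S1-c->S1 S2-a->S2 S2-b->S3 S2-c->S2 S3-a->S3 S3-b->S4 S3-c->S3 S4-a->S4 S4-b->S4 S4-c->S4

Count `b`s, saturating at 4: states S0 through S3 mean 0 through 3 `b`s seen; S4 means more than 3. Each `b` increments (capped at S4); other symbols loop. Accept from {S3}.
        a   b   c  
>  S0   S0  S1  S0 
   S1   S1  S2  S1 
   S2   S2  S3  S2 
 * S3   S3  S4  S3 
   S4   S4  S4  S4 
(> = start, * = accepting)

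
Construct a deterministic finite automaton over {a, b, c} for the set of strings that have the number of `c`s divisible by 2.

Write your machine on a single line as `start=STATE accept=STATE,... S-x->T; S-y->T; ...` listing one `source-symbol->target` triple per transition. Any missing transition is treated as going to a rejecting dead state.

start=q0; accept=q0; q0-a->q0; q0-b->q0; q0-c->q1; q1-a->q1; q1-b->q1; q1-c->q0

The only thing that matters is how many `c`s have appeared, reduced mod 2. Use one state per residue: q0 for 0, …, q1 for 1. Reading `c` moves to the next residue; anything else stays put. q0 is accepting.
With 2 states:
        a   b   c  
>* q0   q0  q0  q1 
   q1   q1  q1  q0 
(> = start, * = accepting)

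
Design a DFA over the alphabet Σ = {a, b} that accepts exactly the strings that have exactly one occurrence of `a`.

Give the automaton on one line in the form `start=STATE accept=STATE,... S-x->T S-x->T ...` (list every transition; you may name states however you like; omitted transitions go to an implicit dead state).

Count `a`s, saturating at 2: state s0 means no `a` yet, s1 means one `a` seen, s2 means more than one. Each `a` increments (capped at s2); other symbols loop. Accept from {s1}.
With 3 states:
        a   b  
>  s0   s1  s0 
 * s1   s2  s1 
   s2   s2  s2 
(> = start, * = accepting)

start=s0 accept=s1 s0-a->s1 s0-b->s0 s1-a->s2 s1-b->s1 s2-a->s2 s2-b->s2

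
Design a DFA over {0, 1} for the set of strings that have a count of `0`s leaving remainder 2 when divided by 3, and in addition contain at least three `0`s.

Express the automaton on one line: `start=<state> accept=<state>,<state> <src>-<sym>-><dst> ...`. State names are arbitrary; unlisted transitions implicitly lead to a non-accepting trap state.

start=q0 accept=q5 q0-0->q1 q0-1->q0 q1-0->q2 q1-1->q1 q2-0->q3 q2-1->q2 q3-0->q4 q3-1->q3 q4-0->q5 q4-1->q4 q5-0->q3 q5-1->q5

Handle the two conditions separately and then intersect. One (3 states) tracks the count of `0`s modulo 3; the other (5 states) tracks the count of `0`s, saturating at 4. Each combined state is a pair, one component from each; accept when both components accept. After merging equivalent states the machine shrinks.
        0   1  
>  q0   q1  q0 
   q1   q2  q1 
   q2   q3  q2 
   q3   q4  q3 
   q4   q5  q4 
 * q5   q3  q5 
(> = start, * = accepting)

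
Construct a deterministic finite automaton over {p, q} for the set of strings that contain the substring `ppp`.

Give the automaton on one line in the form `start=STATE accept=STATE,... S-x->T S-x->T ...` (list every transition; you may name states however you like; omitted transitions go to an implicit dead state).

start=A accept=D A-p->B A-q->A B-p->C B-q->A C-p->D C-q->A D-p->D D-q->D

States A..C record the length of the longest prefix of `ppp` that matches the current input suffix. Reaching D means `ppp` has been seen, and we stay there forever. Accept from D.
A 4-state machine:
       p  q 
>  A   B  A 
   B   C  A 
   C   D  A 
 * D   D  D 
(> = start, * = accepting)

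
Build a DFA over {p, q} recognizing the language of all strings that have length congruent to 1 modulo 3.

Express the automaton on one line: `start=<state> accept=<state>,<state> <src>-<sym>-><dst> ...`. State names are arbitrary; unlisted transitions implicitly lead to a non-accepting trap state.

start=A accept=B A-p->B A-q->B B-p->C B-q->C C-p->A C-q->A

Only the length mod 3 matters, so use a 3-cycle: from any state, every input symbol moves to the next state, wrapping C back to A. Mark B accepting.
A 3-state machine:
       p  q 
>  A   B  B 
 * B   C  C 
   C   A  A 
(> = start, * = accepting)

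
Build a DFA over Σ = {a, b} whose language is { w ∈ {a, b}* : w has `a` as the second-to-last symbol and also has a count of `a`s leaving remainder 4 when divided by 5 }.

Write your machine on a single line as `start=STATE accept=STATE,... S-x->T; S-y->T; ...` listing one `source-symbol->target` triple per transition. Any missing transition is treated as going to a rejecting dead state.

start=S0; accept=S4,S6; S0-a->S1; S0-b->S0; S1-a->S2; S1-b->S1; S2-a->S3; S2-b->S2; S3-a->S4; S3-b->S5; S4-a->S0; S4-b->S6; S5-a->S7; S5-b->S5; S6-a->S0; S6-b->S8; S7-a->S0; S7-b->S6; S8-a->S0; S8-b->S8

Build one automaton per condition and run them in lockstep. The first has 7 states tracking the last 2 symbols read; the second has 5 states tracking the count of `a`s modulo 5. A product state is a pair (one from each), accepting exactly when both do. Minimizing collapses redundant product states.
9 states suffice.
        a   b  
>  S0   S1  S0 
   S1   S2  S1 
   S2   S3  S2 
   S3   S4  S5 
 * S4   S0  S6 
   S5   S7  S5 
 * S6   S0  S8 
   S7   S0  S6 
   S8   S0  S8 
(> = start, * = accepting)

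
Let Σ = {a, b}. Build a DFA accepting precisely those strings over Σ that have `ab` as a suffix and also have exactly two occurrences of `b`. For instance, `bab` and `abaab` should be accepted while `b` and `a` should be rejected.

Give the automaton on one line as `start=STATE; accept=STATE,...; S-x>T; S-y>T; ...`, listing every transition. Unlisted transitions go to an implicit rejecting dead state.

start=s0; accept=s6; s0-a>s1; s0-b>s2; s1-a>s1; s1-b>s3; s2-a>s4; s2-b>s5; s3-a>s4; s3-b>s5; s4-a>s4; s4-b>s6; s5-a>s7; s5-b>s8; s6-a>s7; s6-b>s8; s7-a>s7; s7-b>s9; s8-a>s10; s8-b>s8; s9-a>s10; s9-b>s8; s10-a>s10; s10-b>s9

Handle the two conditions separately and then intersect. The first has 3 states tracking how much of the suffix `ab` has currently been matched; the second has 4 states tracking the count of `b`s, saturating at 3. A product state is a pair (one from each), accepting exactly when both do.
11 states suffice.
          a    b  
>  s0     s1   s2 
   s1     s1   s3 
   s2     s4   s5 
   s3     s4   s5 
   s4     s4   s6 
   s5     s7   s8 
 * s6     s7   s8 
   s7     s7   s9 
   s8    s10   s8 
   s9    s10   s8 
   s10   s10   s9 
(> = start, * = accepting)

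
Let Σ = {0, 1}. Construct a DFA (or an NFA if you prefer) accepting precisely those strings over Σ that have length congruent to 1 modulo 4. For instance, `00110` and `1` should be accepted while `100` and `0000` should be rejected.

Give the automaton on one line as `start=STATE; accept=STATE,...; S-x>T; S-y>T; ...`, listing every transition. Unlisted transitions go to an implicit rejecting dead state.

Only the length mod 4 matters, so use a 4-cycle: from any state, every input symbol moves to the next state, wrapping S3 back to S0. Mark S1 accepting.
With 4 states:
        0   1  
>  S0   S1  S1 
 * S1   S2  S2 
   S2   S3  S3 
   S3   S0  S0 
(> = start, * = accepting)

start=S0; accept=S1; S0-0>S1; S0-1>S1; S1-0>S2; S1-1>S2; S2-0>S3; S2-1>S3; S3-0>S0; S3-1>S0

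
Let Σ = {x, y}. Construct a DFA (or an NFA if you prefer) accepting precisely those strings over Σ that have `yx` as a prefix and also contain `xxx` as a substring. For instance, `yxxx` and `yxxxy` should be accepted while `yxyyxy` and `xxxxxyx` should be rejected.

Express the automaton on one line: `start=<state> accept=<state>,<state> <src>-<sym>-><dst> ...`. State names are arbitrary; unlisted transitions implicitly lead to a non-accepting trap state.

Build one automaton per condition and run them in lockstep. One (4 states) tracks whether the input so far still matches the prefix `yx`; the other (4 states) tracks whether and how much of `xxx` has been seen. Each combined state is a pair, one component from each; accept when both components accept. Minimizing collapses redundant product states.
With 7 states:
       x  y 
>  A   B  C 
   B   B  B 
   C   D  B 
   D   E  F 
   E   G  F 
   F   D  F 
 * G   G  G 
(> = start, * = accepting)

start=A accept=G A-x->B A-y->C B-x->B B-y->B C-x->D C-y->B D-x->E D-y->F E-x->G E-y->F F-x->D F-y->F G-x->G G-y->G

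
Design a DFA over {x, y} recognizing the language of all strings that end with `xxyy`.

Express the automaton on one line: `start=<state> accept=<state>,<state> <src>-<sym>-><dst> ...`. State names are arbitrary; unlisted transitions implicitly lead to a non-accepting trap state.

start=q0 accept=q4 q0-x->q1 q0-y->q0 q1-x->q2 q1-y->q0 q2-x->q2 q2-y->q3 q3-x->q1 q3-y->q4 q4-x->q1 q4-y->q0

Let each state record the length of the longest suffix of the input read so far that is also a prefix of `xxyy`. q1 means the last symbol is `x`; q2 means the last 2 symbols are `xx`; q3 means the last 3 symbols are `xxy`; q4 means the last 4 symbols are `xxyy`. Accept only at q4, where the string currently ends in `xxyy`.
A 5-state machine:
        x   y  
>  q0   q1  q0 
   q1   q2  q0 
   q2   q2  q3 
   q3   q1  q4 
 * q4   q1  q0 
(> = start, * = accepting)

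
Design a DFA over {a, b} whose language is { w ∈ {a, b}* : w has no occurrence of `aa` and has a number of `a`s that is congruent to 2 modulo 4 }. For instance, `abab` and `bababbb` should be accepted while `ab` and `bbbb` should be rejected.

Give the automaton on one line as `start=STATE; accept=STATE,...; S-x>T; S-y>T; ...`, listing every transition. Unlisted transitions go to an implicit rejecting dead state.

start=q0; accept=q5,q7; q0-a>q1; q0-b>q0; q1-a>q2; q1-b>q3; q2-a>q4; q2-b>q2; q3-a>q5; q3-b>q3; q4-a>q6; q4-b>q4; q5-a>q4; q5-b>q7; q6-a>q8; q6-b>q6; q7-a>q9; q7-b>q7; q8-a>q2; q8-b>q8; q9-a>q6; q9-b>q10; q10-a>q11; q10-b>q10; q11-a>q8; q11-b>q0

Run two small machines in parallel and take their product. One (3 states) tracks partial matches of the forbidden pattern `aa`; the other (4 states) tracks the count of `a`s modulo 4. Each combined state is a pair, one component from each; accept when both components accept.
A 12-state machine:
          a    b  
>  q0     q1   q0 
   q1     q2   q3 
   q2     q4   q2 
   q3     q5   q3 
   q4     q6   q4 
 * q5     q4   q7 
   q6     q8   q6 
 * q7     q9   q7 
   q8     q2   q8 
   q9     q6  q10 
   q10   q11  q10 
   q11    q8   q0 
(> = start, * = accepting)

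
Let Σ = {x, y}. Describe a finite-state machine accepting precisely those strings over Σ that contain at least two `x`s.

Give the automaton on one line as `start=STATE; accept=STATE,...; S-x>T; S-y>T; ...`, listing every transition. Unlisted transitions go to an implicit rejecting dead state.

start=s0; accept=s2,s3; s0-x>s1; s0-y>s0; s1-x>s2; s1-y>s1; s2-x>s3; s2-y>s2; s3-x>s3; s3-y>s3

Count `x`s, saturating at 3: states s0 through s2 mean 0 through 2 `x`s seen; s3 means more than 2. Each `x` increments (capped at s3); other symbols loop. Accept from {s2, s3}.
4 states suffice.
        x   y  
>  s0   s1  s0 
   s1   s2  s1 
 * s2   s3  s2 
 * s3   s3  s3 
(> = start, * = accepting)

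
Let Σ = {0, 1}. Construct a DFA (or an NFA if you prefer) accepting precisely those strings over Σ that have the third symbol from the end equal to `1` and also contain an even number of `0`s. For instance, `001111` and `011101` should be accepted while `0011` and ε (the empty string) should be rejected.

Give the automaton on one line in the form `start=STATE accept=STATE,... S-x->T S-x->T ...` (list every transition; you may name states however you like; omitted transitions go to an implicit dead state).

Build one automaton per condition and run them in lockstep. The first has 15 states tracking the last 3 symbols read; the second has 2 states tracking the count of `0`s modulo 2. A product state is a pair (one from each), accepting exactly when both do.
A 23-state machine:
          0    1  
>  q0     q1   q2 
   q1     q3   q4 
   q2     q5   q6 
   q3     q7   q8 
   q4     q9  q10 
   q5    q11  q12 
   q6    q13  q14 
   q7    q15  q16 
   q8    q17  q18 
   q9    q19  q20 
   q10   q21  q22 
 * q11    q7   q8 
   q12    q9  q10 
   q13   q11  q12 
 * q14   q13  q14 
   q15    q7   q8 
   q16    q9  q10 
   q17   q11  q12 
   q18   q13  q14 
   q19   q15  q16 
 * q20   q17  q18 
 * q21   q19  q20 
   q22   q21  q22 
(> = start, * = accepting)

start=q0 accept=q11,q14,q20,q21 q0-0->q1 q0-1->q2 q1-0->q3 q1-1->q4 q2-0->q5 q2-1->q6 q3-0->q7 q3-1->q8 q4-0->q9 q4-1->q10 q5-0->q11 q5-1->q12 q6-0->q13 q6-1->q14 q7-0->q15 q7-1->q16 q8-0->q17 q8-1->q18 q9-0->q19 q9-1->q20 q10-0->q21 q10-1->q22 q11-0->q7 q11-1->q8 q12-0->q9 q12-1->q10 q13-0->q11 q13-1->q12 q14-0->q13 q14-1->q14 q15-0->q7 q15-1->q8 q16-0->q9 q16-1->q10 q17-0->q11 q17-1->q12 q18-0->q13 q18-1->q14 q19-0->q15 q19-1->q16 q20-0->q17 q20-1->q18 q21-0->q19 q21-1->q20 q22-0->q21 q22-1->q22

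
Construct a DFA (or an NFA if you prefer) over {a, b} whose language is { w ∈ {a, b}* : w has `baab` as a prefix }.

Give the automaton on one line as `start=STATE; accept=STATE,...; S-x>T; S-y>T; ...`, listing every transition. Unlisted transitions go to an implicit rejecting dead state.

start=q0; accept=q4; q0-a>q5; q0-b>q1; q1-a>q2; q1-b>q5; q2-a>q3; q2-b>q5; q3-a>q5; q3-b>q4; q4-a>q4; q4-b>q4; q5-a>q5; q5-b>q5

Check the first 4 symbols one by one: q0 through q3 record how many have matched `baab` so far; any wrong symbol goes to the dead state q5. After all 4 match we enter the accepting sink q4.
With 6 states:
        a   b  
>  q0   q5  q1 
   q1   q2  q5 
   q2   q3  q5 
   q3   q5  q4 
 * q4   q4  q4 
   q5   q5  q5 
(> = start, * = accepting)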